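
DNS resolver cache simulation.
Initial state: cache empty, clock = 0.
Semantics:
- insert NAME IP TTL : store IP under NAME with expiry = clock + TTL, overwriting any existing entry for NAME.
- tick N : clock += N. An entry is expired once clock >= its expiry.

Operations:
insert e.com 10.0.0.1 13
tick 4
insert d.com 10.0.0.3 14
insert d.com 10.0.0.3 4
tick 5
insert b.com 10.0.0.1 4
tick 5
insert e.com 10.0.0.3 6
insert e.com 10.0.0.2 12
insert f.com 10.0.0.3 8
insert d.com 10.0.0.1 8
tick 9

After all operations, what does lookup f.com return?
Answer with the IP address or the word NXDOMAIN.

Answer: NXDOMAIN

Derivation:
Op 1: insert e.com -> 10.0.0.1 (expiry=0+13=13). clock=0
Op 2: tick 4 -> clock=4.
Op 3: insert d.com -> 10.0.0.3 (expiry=4+14=18). clock=4
Op 4: insert d.com -> 10.0.0.3 (expiry=4+4=8). clock=4
Op 5: tick 5 -> clock=9. purged={d.com}
Op 6: insert b.com -> 10.0.0.1 (expiry=9+4=13). clock=9
Op 7: tick 5 -> clock=14. purged={b.com,e.com}
Op 8: insert e.com -> 10.0.0.3 (expiry=14+6=20). clock=14
Op 9: insert e.com -> 10.0.0.2 (expiry=14+12=26). clock=14
Op 10: insert f.com -> 10.0.0.3 (expiry=14+8=22). clock=14
Op 11: insert d.com -> 10.0.0.1 (expiry=14+8=22). clock=14
Op 12: tick 9 -> clock=23. purged={d.com,f.com}
lookup f.com: not in cache (expired or never inserted)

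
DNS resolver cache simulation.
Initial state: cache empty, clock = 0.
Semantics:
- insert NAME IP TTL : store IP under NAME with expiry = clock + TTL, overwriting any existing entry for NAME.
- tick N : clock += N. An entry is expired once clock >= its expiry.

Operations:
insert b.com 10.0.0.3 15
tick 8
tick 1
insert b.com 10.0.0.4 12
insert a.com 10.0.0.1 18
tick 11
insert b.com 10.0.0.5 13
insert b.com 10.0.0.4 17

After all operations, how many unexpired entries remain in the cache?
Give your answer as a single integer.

Op 1: insert b.com -> 10.0.0.3 (expiry=0+15=15). clock=0
Op 2: tick 8 -> clock=8.
Op 3: tick 1 -> clock=9.
Op 4: insert b.com -> 10.0.0.4 (expiry=9+12=21). clock=9
Op 5: insert a.com -> 10.0.0.1 (expiry=9+18=27). clock=9
Op 6: tick 11 -> clock=20.
Op 7: insert b.com -> 10.0.0.5 (expiry=20+13=33). clock=20
Op 8: insert b.com -> 10.0.0.4 (expiry=20+17=37). clock=20
Final cache (unexpired): {a.com,b.com} -> size=2

Answer: 2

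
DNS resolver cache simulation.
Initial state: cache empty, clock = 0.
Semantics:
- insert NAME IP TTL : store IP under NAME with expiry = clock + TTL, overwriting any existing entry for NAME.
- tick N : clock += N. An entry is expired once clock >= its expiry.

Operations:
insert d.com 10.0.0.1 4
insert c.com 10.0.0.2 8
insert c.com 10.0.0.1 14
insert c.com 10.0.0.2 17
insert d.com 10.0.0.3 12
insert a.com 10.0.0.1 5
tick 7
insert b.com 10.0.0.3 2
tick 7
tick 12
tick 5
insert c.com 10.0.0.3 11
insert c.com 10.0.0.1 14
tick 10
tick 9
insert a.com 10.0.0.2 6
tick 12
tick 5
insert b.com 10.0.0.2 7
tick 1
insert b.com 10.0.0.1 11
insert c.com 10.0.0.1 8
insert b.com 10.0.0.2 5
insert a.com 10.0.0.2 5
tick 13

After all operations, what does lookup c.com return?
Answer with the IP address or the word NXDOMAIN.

Answer: NXDOMAIN

Derivation:
Op 1: insert d.com -> 10.0.0.1 (expiry=0+4=4). clock=0
Op 2: insert c.com -> 10.0.0.2 (expiry=0+8=8). clock=0
Op 3: insert c.com -> 10.0.0.1 (expiry=0+14=14). clock=0
Op 4: insert c.com -> 10.0.0.2 (expiry=0+17=17). clock=0
Op 5: insert d.com -> 10.0.0.3 (expiry=0+12=12). clock=0
Op 6: insert a.com -> 10.0.0.1 (expiry=0+5=5). clock=0
Op 7: tick 7 -> clock=7. purged={a.com}
Op 8: insert b.com -> 10.0.0.3 (expiry=7+2=9). clock=7
Op 9: tick 7 -> clock=14. purged={b.com,d.com}
Op 10: tick 12 -> clock=26. purged={c.com}
Op 11: tick 5 -> clock=31.
Op 12: insert c.com -> 10.0.0.3 (expiry=31+11=42). clock=31
Op 13: insert c.com -> 10.0.0.1 (expiry=31+14=45). clock=31
Op 14: tick 10 -> clock=41.
Op 15: tick 9 -> clock=50. purged={c.com}
Op 16: insert a.com -> 10.0.0.2 (expiry=50+6=56). clock=50
Op 17: tick 12 -> clock=62. purged={a.com}
Op 18: tick 5 -> clock=67.
Op 19: insert b.com -> 10.0.0.2 (expiry=67+7=74). clock=67
Op 20: tick 1 -> clock=68.
Op 21: insert b.com -> 10.0.0.1 (expiry=68+11=79). clock=68
Op 22: insert c.com -> 10.0.0.1 (expiry=68+8=76). clock=68
Op 23: insert b.com -> 10.0.0.2 (expiry=68+5=73). clock=68
Op 24: insert a.com -> 10.0.0.2 (expiry=68+5=73). clock=68
Op 25: tick 13 -> clock=81. purged={a.com,b.com,c.com}
lookup c.com: not in cache (expired or never inserted)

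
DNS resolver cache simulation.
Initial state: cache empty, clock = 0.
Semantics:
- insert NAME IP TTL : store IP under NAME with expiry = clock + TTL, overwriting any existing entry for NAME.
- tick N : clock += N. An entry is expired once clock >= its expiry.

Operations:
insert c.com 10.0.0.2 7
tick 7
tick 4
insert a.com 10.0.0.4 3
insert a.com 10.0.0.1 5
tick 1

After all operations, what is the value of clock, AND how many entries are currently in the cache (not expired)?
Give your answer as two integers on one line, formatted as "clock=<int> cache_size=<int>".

Op 1: insert c.com -> 10.0.0.2 (expiry=0+7=7). clock=0
Op 2: tick 7 -> clock=7. purged={c.com}
Op 3: tick 4 -> clock=11.
Op 4: insert a.com -> 10.0.0.4 (expiry=11+3=14). clock=11
Op 5: insert a.com -> 10.0.0.1 (expiry=11+5=16). clock=11
Op 6: tick 1 -> clock=12.
Final clock = 12
Final cache (unexpired): {a.com} -> size=1

Answer: clock=12 cache_size=1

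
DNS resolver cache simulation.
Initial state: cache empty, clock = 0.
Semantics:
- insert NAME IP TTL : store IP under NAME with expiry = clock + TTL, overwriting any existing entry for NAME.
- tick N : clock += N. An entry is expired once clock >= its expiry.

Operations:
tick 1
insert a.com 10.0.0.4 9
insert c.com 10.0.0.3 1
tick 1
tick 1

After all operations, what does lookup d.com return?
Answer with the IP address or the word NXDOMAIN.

Answer: NXDOMAIN

Derivation:
Op 1: tick 1 -> clock=1.
Op 2: insert a.com -> 10.0.0.4 (expiry=1+9=10). clock=1
Op 3: insert c.com -> 10.0.0.3 (expiry=1+1=2). clock=1
Op 4: tick 1 -> clock=2. purged={c.com}
Op 5: tick 1 -> clock=3.
lookup d.com: not in cache (expired or never inserted)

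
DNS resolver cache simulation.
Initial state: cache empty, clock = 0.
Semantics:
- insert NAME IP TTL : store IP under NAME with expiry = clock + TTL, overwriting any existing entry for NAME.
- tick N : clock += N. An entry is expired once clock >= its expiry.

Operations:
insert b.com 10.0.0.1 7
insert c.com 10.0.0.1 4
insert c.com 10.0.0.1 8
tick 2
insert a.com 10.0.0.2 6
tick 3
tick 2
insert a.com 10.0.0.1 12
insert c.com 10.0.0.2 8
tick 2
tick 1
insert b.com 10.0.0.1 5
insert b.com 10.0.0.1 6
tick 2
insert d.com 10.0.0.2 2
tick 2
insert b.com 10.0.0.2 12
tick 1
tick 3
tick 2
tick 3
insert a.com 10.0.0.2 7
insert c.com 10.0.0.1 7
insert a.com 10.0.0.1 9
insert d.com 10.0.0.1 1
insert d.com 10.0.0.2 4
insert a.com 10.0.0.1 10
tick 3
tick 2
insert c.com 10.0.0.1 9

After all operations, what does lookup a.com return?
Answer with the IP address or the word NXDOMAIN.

Op 1: insert b.com -> 10.0.0.1 (expiry=0+7=7). clock=0
Op 2: insert c.com -> 10.0.0.1 (expiry=0+4=4). clock=0
Op 3: insert c.com -> 10.0.0.1 (expiry=0+8=8). clock=0
Op 4: tick 2 -> clock=2.
Op 5: insert a.com -> 10.0.0.2 (expiry=2+6=8). clock=2
Op 6: tick 3 -> clock=5.
Op 7: tick 2 -> clock=7. purged={b.com}
Op 8: insert a.com -> 10.0.0.1 (expiry=7+12=19). clock=7
Op 9: insert c.com -> 10.0.0.2 (expiry=7+8=15). clock=7
Op 10: tick 2 -> clock=9.
Op 11: tick 1 -> clock=10.
Op 12: insert b.com -> 10.0.0.1 (expiry=10+5=15). clock=10
Op 13: insert b.com -> 10.0.0.1 (expiry=10+6=16). clock=10
Op 14: tick 2 -> clock=12.
Op 15: insert d.com -> 10.0.0.2 (expiry=12+2=14). clock=12
Op 16: tick 2 -> clock=14. purged={d.com}
Op 17: insert b.com -> 10.0.0.2 (expiry=14+12=26). clock=14
Op 18: tick 1 -> clock=15. purged={c.com}
Op 19: tick 3 -> clock=18.
Op 20: tick 2 -> clock=20. purged={a.com}
Op 21: tick 3 -> clock=23.
Op 22: insert a.com -> 10.0.0.2 (expiry=23+7=30). clock=23
Op 23: insert c.com -> 10.0.0.1 (expiry=23+7=30). clock=23
Op 24: insert a.com -> 10.0.0.1 (expiry=23+9=32). clock=23
Op 25: insert d.com -> 10.0.0.1 (expiry=23+1=24). clock=23
Op 26: insert d.com -> 10.0.0.2 (expiry=23+4=27). clock=23
Op 27: insert a.com -> 10.0.0.1 (expiry=23+10=33). clock=23
Op 28: tick 3 -> clock=26. purged={b.com}
Op 29: tick 2 -> clock=28. purged={d.com}
Op 30: insert c.com -> 10.0.0.1 (expiry=28+9=37). clock=28
lookup a.com: present, ip=10.0.0.1 expiry=33 > clock=28

Answer: 10.0.0.1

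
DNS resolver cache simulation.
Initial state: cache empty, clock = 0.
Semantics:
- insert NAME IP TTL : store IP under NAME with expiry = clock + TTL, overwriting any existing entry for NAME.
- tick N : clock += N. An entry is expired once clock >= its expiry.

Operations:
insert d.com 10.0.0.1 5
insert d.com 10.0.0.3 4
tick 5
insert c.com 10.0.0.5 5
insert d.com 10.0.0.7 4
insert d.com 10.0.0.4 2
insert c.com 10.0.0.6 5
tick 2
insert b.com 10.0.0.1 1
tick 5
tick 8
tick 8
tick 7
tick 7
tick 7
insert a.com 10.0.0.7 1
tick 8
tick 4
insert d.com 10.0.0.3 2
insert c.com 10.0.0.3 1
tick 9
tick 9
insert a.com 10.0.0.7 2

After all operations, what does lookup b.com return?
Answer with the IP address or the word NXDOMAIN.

Answer: NXDOMAIN

Derivation:
Op 1: insert d.com -> 10.0.0.1 (expiry=0+5=5). clock=0
Op 2: insert d.com -> 10.0.0.3 (expiry=0+4=4). clock=0
Op 3: tick 5 -> clock=5. purged={d.com}
Op 4: insert c.com -> 10.0.0.5 (expiry=5+5=10). clock=5
Op 5: insert d.com -> 10.0.0.7 (expiry=5+4=9). clock=5
Op 6: insert d.com -> 10.0.0.4 (expiry=5+2=7). clock=5
Op 7: insert c.com -> 10.0.0.6 (expiry=5+5=10). clock=5
Op 8: tick 2 -> clock=7. purged={d.com}
Op 9: insert b.com -> 10.0.0.1 (expiry=7+1=8). clock=7
Op 10: tick 5 -> clock=12. purged={b.com,c.com}
Op 11: tick 8 -> clock=20.
Op 12: tick 8 -> clock=28.
Op 13: tick 7 -> clock=35.
Op 14: tick 7 -> clock=42.
Op 15: tick 7 -> clock=49.
Op 16: insert a.com -> 10.0.0.7 (expiry=49+1=50). clock=49
Op 17: tick 8 -> clock=57. purged={a.com}
Op 18: tick 4 -> clock=61.
Op 19: insert d.com -> 10.0.0.3 (expiry=61+2=63). clock=61
Op 20: insert c.com -> 10.0.0.3 (expiry=61+1=62). clock=61
Op 21: tick 9 -> clock=70. purged={c.com,d.com}
Op 22: tick 9 -> clock=79.
Op 23: insert a.com -> 10.0.0.7 (expiry=79+2=81). clock=79
lookup b.com: not in cache (expired or never inserted)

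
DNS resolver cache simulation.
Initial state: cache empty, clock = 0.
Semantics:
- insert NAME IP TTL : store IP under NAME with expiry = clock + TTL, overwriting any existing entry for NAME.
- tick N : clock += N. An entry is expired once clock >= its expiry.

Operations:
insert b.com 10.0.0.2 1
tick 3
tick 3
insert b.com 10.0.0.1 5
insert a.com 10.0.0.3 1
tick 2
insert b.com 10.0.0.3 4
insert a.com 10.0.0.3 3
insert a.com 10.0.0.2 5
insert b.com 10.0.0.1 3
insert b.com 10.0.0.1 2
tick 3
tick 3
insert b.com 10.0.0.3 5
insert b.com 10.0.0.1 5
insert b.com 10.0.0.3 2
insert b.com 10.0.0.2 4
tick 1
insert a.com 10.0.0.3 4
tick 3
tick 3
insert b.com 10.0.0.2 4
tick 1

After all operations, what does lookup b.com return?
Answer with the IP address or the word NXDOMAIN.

Answer: 10.0.0.2

Derivation:
Op 1: insert b.com -> 10.0.0.2 (expiry=0+1=1). clock=0
Op 2: tick 3 -> clock=3. purged={b.com}
Op 3: tick 3 -> clock=6.
Op 4: insert b.com -> 10.0.0.1 (expiry=6+5=11). clock=6
Op 5: insert a.com -> 10.0.0.3 (expiry=6+1=7). clock=6
Op 6: tick 2 -> clock=8. purged={a.com}
Op 7: insert b.com -> 10.0.0.3 (expiry=8+4=12). clock=8
Op 8: insert a.com -> 10.0.0.3 (expiry=8+3=11). clock=8
Op 9: insert a.com -> 10.0.0.2 (expiry=8+5=13). clock=8
Op 10: insert b.com -> 10.0.0.1 (expiry=8+3=11). clock=8
Op 11: insert b.com -> 10.0.0.1 (expiry=8+2=10). clock=8
Op 12: tick 3 -> clock=11. purged={b.com}
Op 13: tick 3 -> clock=14. purged={a.com}
Op 14: insert b.com -> 10.0.0.3 (expiry=14+5=19). clock=14
Op 15: insert b.com -> 10.0.0.1 (expiry=14+5=19). clock=14
Op 16: insert b.com -> 10.0.0.3 (expiry=14+2=16). clock=14
Op 17: insert b.com -> 10.0.0.2 (expiry=14+4=18). clock=14
Op 18: tick 1 -> clock=15.
Op 19: insert a.com -> 10.0.0.3 (expiry=15+4=19). clock=15
Op 20: tick 3 -> clock=18. purged={b.com}
Op 21: tick 3 -> clock=21. purged={a.com}
Op 22: insert b.com -> 10.0.0.2 (expiry=21+4=25). clock=21
Op 23: tick 1 -> clock=22.
lookup b.com: present, ip=10.0.0.2 expiry=25 > clock=22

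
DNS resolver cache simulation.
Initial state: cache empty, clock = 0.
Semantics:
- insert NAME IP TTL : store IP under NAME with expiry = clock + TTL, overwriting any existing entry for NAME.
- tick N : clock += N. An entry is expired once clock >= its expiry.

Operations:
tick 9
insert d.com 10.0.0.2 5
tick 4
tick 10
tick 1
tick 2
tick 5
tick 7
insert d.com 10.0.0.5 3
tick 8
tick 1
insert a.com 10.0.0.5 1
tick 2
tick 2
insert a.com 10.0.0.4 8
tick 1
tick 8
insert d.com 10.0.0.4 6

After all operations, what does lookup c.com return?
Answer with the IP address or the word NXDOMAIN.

Op 1: tick 9 -> clock=9.
Op 2: insert d.com -> 10.0.0.2 (expiry=9+5=14). clock=9
Op 3: tick 4 -> clock=13.
Op 4: tick 10 -> clock=23. purged={d.com}
Op 5: tick 1 -> clock=24.
Op 6: tick 2 -> clock=26.
Op 7: tick 5 -> clock=31.
Op 8: tick 7 -> clock=38.
Op 9: insert d.com -> 10.0.0.5 (expiry=38+3=41). clock=38
Op 10: tick 8 -> clock=46. purged={d.com}
Op 11: tick 1 -> clock=47.
Op 12: insert a.com -> 10.0.0.5 (expiry=47+1=48). clock=47
Op 13: tick 2 -> clock=49. purged={a.com}
Op 14: tick 2 -> clock=51.
Op 15: insert a.com -> 10.0.0.4 (expiry=51+8=59). clock=51
Op 16: tick 1 -> clock=52.
Op 17: tick 8 -> clock=60. purged={a.com}
Op 18: insert d.com -> 10.0.0.4 (expiry=60+6=66). clock=60
lookup c.com: not in cache (expired or never inserted)

Answer: NXDOMAIN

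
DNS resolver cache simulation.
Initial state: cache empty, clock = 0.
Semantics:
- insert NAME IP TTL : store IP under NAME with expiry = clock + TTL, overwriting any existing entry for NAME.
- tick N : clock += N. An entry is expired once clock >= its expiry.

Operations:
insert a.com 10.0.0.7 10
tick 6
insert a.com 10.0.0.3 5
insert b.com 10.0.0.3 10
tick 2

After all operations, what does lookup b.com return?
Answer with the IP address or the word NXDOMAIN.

Op 1: insert a.com -> 10.0.0.7 (expiry=0+10=10). clock=0
Op 2: tick 6 -> clock=6.
Op 3: insert a.com -> 10.0.0.3 (expiry=6+5=11). clock=6
Op 4: insert b.com -> 10.0.0.3 (expiry=6+10=16). clock=6
Op 5: tick 2 -> clock=8.
lookup b.com: present, ip=10.0.0.3 expiry=16 > clock=8

Answer: 10.0.0.3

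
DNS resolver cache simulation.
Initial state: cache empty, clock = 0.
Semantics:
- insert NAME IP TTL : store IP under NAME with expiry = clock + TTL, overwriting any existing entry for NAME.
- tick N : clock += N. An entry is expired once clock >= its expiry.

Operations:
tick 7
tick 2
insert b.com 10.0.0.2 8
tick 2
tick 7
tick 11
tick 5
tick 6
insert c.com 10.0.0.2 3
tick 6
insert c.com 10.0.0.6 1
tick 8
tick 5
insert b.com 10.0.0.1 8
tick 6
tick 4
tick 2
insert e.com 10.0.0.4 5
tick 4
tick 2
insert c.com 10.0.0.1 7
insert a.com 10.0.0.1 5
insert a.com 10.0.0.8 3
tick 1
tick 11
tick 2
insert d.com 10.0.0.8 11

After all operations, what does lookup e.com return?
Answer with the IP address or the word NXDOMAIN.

Op 1: tick 7 -> clock=7.
Op 2: tick 2 -> clock=9.
Op 3: insert b.com -> 10.0.0.2 (expiry=9+8=17). clock=9
Op 4: tick 2 -> clock=11.
Op 5: tick 7 -> clock=18. purged={b.com}
Op 6: tick 11 -> clock=29.
Op 7: tick 5 -> clock=34.
Op 8: tick 6 -> clock=40.
Op 9: insert c.com -> 10.0.0.2 (expiry=40+3=43). clock=40
Op 10: tick 6 -> clock=46. purged={c.com}
Op 11: insert c.com -> 10.0.0.6 (expiry=46+1=47). clock=46
Op 12: tick 8 -> clock=54. purged={c.com}
Op 13: tick 5 -> clock=59.
Op 14: insert b.com -> 10.0.0.1 (expiry=59+8=67). clock=59
Op 15: tick 6 -> clock=65.
Op 16: tick 4 -> clock=69. purged={b.com}
Op 17: tick 2 -> clock=71.
Op 18: insert e.com -> 10.0.0.4 (expiry=71+5=76). clock=71
Op 19: tick 4 -> clock=75.
Op 20: tick 2 -> clock=77. purged={e.com}
Op 21: insert c.com -> 10.0.0.1 (expiry=77+7=84). clock=77
Op 22: insert a.com -> 10.0.0.1 (expiry=77+5=82). clock=77
Op 23: insert a.com -> 10.0.0.8 (expiry=77+3=80). clock=77
Op 24: tick 1 -> clock=78.
Op 25: tick 11 -> clock=89. purged={a.com,c.com}
Op 26: tick 2 -> clock=91.
Op 27: insert d.com -> 10.0.0.8 (expiry=91+11=102). clock=91
lookup e.com: not in cache (expired or never inserted)

Answer: NXDOMAIN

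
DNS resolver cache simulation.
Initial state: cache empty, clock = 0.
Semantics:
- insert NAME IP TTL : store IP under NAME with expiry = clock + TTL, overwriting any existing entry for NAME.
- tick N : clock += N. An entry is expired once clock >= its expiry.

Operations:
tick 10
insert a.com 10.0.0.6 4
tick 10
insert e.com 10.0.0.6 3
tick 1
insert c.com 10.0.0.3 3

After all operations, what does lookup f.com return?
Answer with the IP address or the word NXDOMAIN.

Answer: NXDOMAIN

Derivation:
Op 1: tick 10 -> clock=10.
Op 2: insert a.com -> 10.0.0.6 (expiry=10+4=14). clock=10
Op 3: tick 10 -> clock=20. purged={a.com}
Op 4: insert e.com -> 10.0.0.6 (expiry=20+3=23). clock=20
Op 5: tick 1 -> clock=21.
Op 6: insert c.com -> 10.0.0.3 (expiry=21+3=24). clock=21
lookup f.com: not in cache (expired or never inserted)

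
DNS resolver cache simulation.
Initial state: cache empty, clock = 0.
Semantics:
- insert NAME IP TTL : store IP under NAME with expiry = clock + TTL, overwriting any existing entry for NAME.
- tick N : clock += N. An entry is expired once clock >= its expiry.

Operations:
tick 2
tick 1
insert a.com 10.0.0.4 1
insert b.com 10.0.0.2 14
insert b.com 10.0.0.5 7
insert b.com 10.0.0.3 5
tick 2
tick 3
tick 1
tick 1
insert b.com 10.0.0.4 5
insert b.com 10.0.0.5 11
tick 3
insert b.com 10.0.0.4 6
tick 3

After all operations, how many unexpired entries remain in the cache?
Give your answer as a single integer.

Answer: 1

Derivation:
Op 1: tick 2 -> clock=2.
Op 2: tick 1 -> clock=3.
Op 3: insert a.com -> 10.0.0.4 (expiry=3+1=4). clock=3
Op 4: insert b.com -> 10.0.0.2 (expiry=3+14=17). clock=3
Op 5: insert b.com -> 10.0.0.5 (expiry=3+7=10). clock=3
Op 6: insert b.com -> 10.0.0.3 (expiry=3+5=8). clock=3
Op 7: tick 2 -> clock=5. purged={a.com}
Op 8: tick 3 -> clock=8. purged={b.com}
Op 9: tick 1 -> clock=9.
Op 10: tick 1 -> clock=10.
Op 11: insert b.com -> 10.0.0.4 (expiry=10+5=15). clock=10
Op 12: insert b.com -> 10.0.0.5 (expiry=10+11=21). clock=10
Op 13: tick 3 -> clock=13.
Op 14: insert b.com -> 10.0.0.4 (expiry=13+6=19). clock=13
Op 15: tick 3 -> clock=16.
Final cache (unexpired): {b.com} -> size=1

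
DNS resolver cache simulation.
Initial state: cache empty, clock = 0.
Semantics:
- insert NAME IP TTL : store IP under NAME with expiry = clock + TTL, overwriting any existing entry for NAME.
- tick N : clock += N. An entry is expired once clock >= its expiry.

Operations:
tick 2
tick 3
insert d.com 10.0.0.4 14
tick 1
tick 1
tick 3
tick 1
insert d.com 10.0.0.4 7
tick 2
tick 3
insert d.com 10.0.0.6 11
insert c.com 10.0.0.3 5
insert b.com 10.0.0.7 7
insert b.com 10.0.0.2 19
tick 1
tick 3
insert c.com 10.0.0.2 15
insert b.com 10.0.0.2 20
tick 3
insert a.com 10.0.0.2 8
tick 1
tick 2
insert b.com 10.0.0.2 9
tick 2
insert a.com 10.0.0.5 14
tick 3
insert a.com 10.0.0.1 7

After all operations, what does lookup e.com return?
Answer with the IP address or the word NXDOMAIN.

Answer: NXDOMAIN

Derivation:
Op 1: tick 2 -> clock=2.
Op 2: tick 3 -> clock=5.
Op 3: insert d.com -> 10.0.0.4 (expiry=5+14=19). clock=5
Op 4: tick 1 -> clock=6.
Op 5: tick 1 -> clock=7.
Op 6: tick 3 -> clock=10.
Op 7: tick 1 -> clock=11.
Op 8: insert d.com -> 10.0.0.4 (expiry=11+7=18). clock=11
Op 9: tick 2 -> clock=13.
Op 10: tick 3 -> clock=16.
Op 11: insert d.com -> 10.0.0.6 (expiry=16+11=27). clock=16
Op 12: insert c.com -> 10.0.0.3 (expiry=16+5=21). clock=16
Op 13: insert b.com -> 10.0.0.7 (expiry=16+7=23). clock=16
Op 14: insert b.com -> 10.0.0.2 (expiry=16+19=35). clock=16
Op 15: tick 1 -> clock=17.
Op 16: tick 3 -> clock=20.
Op 17: insert c.com -> 10.0.0.2 (expiry=20+15=35). clock=20
Op 18: insert b.com -> 10.0.0.2 (expiry=20+20=40). clock=20
Op 19: tick 3 -> clock=23.
Op 20: insert a.com -> 10.0.0.2 (expiry=23+8=31). clock=23
Op 21: tick 1 -> clock=24.
Op 22: tick 2 -> clock=26.
Op 23: insert b.com -> 10.0.0.2 (expiry=26+9=35). clock=26
Op 24: tick 2 -> clock=28. purged={d.com}
Op 25: insert a.com -> 10.0.0.5 (expiry=28+14=42). clock=28
Op 26: tick 3 -> clock=31.
Op 27: insert a.com -> 10.0.0.1 (expiry=31+7=38). clock=31
lookup e.com: not in cache (expired or never inserted)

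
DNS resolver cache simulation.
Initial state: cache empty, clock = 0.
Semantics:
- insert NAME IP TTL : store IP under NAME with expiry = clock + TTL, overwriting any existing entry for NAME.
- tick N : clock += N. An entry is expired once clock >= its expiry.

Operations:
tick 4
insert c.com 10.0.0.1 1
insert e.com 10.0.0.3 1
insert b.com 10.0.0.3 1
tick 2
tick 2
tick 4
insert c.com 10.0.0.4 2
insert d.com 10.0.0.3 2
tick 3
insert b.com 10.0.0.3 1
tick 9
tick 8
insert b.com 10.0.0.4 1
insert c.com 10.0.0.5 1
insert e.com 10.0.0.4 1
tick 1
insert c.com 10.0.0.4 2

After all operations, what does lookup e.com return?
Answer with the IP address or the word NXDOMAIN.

Op 1: tick 4 -> clock=4.
Op 2: insert c.com -> 10.0.0.1 (expiry=4+1=5). clock=4
Op 3: insert e.com -> 10.0.0.3 (expiry=4+1=5). clock=4
Op 4: insert b.com -> 10.0.0.3 (expiry=4+1=5). clock=4
Op 5: tick 2 -> clock=6. purged={b.com,c.com,e.com}
Op 6: tick 2 -> clock=8.
Op 7: tick 4 -> clock=12.
Op 8: insert c.com -> 10.0.0.4 (expiry=12+2=14). clock=12
Op 9: insert d.com -> 10.0.0.3 (expiry=12+2=14). clock=12
Op 10: tick 3 -> clock=15. purged={c.com,d.com}
Op 11: insert b.com -> 10.0.0.3 (expiry=15+1=16). clock=15
Op 12: tick 9 -> clock=24. purged={b.com}
Op 13: tick 8 -> clock=32.
Op 14: insert b.com -> 10.0.0.4 (expiry=32+1=33). clock=32
Op 15: insert c.com -> 10.0.0.5 (expiry=32+1=33). clock=32
Op 16: insert e.com -> 10.0.0.4 (expiry=32+1=33). clock=32
Op 17: tick 1 -> clock=33. purged={b.com,c.com,e.com}
Op 18: insert c.com -> 10.0.0.4 (expiry=33+2=35). clock=33
lookup e.com: not in cache (expired or never inserted)

Answer: NXDOMAIN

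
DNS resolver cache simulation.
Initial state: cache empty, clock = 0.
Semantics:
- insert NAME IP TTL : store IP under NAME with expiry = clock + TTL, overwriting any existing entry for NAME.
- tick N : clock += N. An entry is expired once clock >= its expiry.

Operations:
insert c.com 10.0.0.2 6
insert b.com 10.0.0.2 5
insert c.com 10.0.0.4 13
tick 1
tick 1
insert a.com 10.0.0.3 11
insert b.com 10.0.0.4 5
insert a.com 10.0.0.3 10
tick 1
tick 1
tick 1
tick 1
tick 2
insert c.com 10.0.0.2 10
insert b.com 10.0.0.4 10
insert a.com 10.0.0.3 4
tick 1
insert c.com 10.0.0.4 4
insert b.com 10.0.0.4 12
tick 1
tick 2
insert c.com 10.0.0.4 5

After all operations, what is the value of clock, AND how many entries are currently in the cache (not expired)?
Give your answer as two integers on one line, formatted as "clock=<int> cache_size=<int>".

Op 1: insert c.com -> 10.0.0.2 (expiry=0+6=6). clock=0
Op 2: insert b.com -> 10.0.0.2 (expiry=0+5=5). clock=0
Op 3: insert c.com -> 10.0.0.4 (expiry=0+13=13). clock=0
Op 4: tick 1 -> clock=1.
Op 5: tick 1 -> clock=2.
Op 6: insert a.com -> 10.0.0.3 (expiry=2+11=13). clock=2
Op 7: insert b.com -> 10.0.0.4 (expiry=2+5=7). clock=2
Op 8: insert a.com -> 10.0.0.3 (expiry=2+10=12). clock=2
Op 9: tick 1 -> clock=3.
Op 10: tick 1 -> clock=4.
Op 11: tick 1 -> clock=5.
Op 12: tick 1 -> clock=6.
Op 13: tick 2 -> clock=8. purged={b.com}
Op 14: insert c.com -> 10.0.0.2 (expiry=8+10=18). clock=8
Op 15: insert b.com -> 10.0.0.4 (expiry=8+10=18). clock=8
Op 16: insert a.com -> 10.0.0.3 (expiry=8+4=12). clock=8
Op 17: tick 1 -> clock=9.
Op 18: insert c.com -> 10.0.0.4 (expiry=9+4=13). clock=9
Op 19: insert b.com -> 10.0.0.4 (expiry=9+12=21). clock=9
Op 20: tick 1 -> clock=10.
Op 21: tick 2 -> clock=12. purged={a.com}
Op 22: insert c.com -> 10.0.0.4 (expiry=12+5=17). clock=12
Final clock = 12
Final cache (unexpired): {b.com,c.com} -> size=2

Answer: clock=12 cache_size=2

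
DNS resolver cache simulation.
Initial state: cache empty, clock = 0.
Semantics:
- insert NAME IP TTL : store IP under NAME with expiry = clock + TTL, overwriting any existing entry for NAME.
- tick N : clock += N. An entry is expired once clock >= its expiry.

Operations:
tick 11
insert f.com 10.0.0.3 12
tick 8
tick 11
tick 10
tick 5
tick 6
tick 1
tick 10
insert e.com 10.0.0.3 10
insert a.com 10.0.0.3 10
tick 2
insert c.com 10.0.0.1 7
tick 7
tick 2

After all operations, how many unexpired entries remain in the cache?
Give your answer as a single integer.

Op 1: tick 11 -> clock=11.
Op 2: insert f.com -> 10.0.0.3 (expiry=11+12=23). clock=11
Op 3: tick 8 -> clock=19.
Op 4: tick 11 -> clock=30. purged={f.com}
Op 5: tick 10 -> clock=40.
Op 6: tick 5 -> clock=45.
Op 7: tick 6 -> clock=51.
Op 8: tick 1 -> clock=52.
Op 9: tick 10 -> clock=62.
Op 10: insert e.com -> 10.0.0.3 (expiry=62+10=72). clock=62
Op 11: insert a.com -> 10.0.0.3 (expiry=62+10=72). clock=62
Op 12: tick 2 -> clock=64.
Op 13: insert c.com -> 10.0.0.1 (expiry=64+7=71). clock=64
Op 14: tick 7 -> clock=71. purged={c.com}
Op 15: tick 2 -> clock=73. purged={a.com,e.com}
Final cache (unexpired): {} -> size=0

Answer: 0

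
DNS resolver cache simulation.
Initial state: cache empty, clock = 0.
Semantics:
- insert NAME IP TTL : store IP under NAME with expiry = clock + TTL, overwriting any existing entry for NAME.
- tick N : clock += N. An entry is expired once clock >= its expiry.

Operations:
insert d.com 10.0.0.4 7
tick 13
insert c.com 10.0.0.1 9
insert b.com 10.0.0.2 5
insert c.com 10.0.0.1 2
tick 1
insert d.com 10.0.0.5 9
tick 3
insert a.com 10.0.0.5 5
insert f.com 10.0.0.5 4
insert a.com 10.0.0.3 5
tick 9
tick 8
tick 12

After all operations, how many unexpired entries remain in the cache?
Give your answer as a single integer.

Answer: 0

Derivation:
Op 1: insert d.com -> 10.0.0.4 (expiry=0+7=7). clock=0
Op 2: tick 13 -> clock=13. purged={d.com}
Op 3: insert c.com -> 10.0.0.1 (expiry=13+9=22). clock=13
Op 4: insert b.com -> 10.0.0.2 (expiry=13+5=18). clock=13
Op 5: insert c.com -> 10.0.0.1 (expiry=13+2=15). clock=13
Op 6: tick 1 -> clock=14.
Op 7: insert d.com -> 10.0.0.5 (expiry=14+9=23). clock=14
Op 8: tick 3 -> clock=17. purged={c.com}
Op 9: insert a.com -> 10.0.0.5 (expiry=17+5=22). clock=17
Op 10: insert f.com -> 10.0.0.5 (expiry=17+4=21). clock=17
Op 11: insert a.com -> 10.0.0.3 (expiry=17+5=22). clock=17
Op 12: tick 9 -> clock=26. purged={a.com,b.com,d.com,f.com}
Op 13: tick 8 -> clock=34.
Op 14: tick 12 -> clock=46.
Final cache (unexpired): {} -> size=0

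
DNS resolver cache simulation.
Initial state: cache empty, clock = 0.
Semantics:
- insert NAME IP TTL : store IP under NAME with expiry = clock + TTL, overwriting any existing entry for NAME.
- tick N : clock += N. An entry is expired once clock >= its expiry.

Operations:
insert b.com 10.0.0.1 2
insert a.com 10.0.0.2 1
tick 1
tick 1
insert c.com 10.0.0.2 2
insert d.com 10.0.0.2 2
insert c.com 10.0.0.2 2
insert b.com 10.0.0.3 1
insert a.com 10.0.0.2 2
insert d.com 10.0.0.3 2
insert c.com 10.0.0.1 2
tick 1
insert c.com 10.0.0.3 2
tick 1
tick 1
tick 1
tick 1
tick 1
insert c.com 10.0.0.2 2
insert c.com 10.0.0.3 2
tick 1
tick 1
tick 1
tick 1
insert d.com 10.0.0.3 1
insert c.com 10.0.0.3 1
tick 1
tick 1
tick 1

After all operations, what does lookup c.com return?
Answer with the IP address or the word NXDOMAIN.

Answer: NXDOMAIN

Derivation:
Op 1: insert b.com -> 10.0.0.1 (expiry=0+2=2). clock=0
Op 2: insert a.com -> 10.0.0.2 (expiry=0+1=1). clock=0
Op 3: tick 1 -> clock=1. purged={a.com}
Op 4: tick 1 -> clock=2. purged={b.com}
Op 5: insert c.com -> 10.0.0.2 (expiry=2+2=4). clock=2
Op 6: insert d.com -> 10.0.0.2 (expiry=2+2=4). clock=2
Op 7: insert c.com -> 10.0.0.2 (expiry=2+2=4). clock=2
Op 8: insert b.com -> 10.0.0.3 (expiry=2+1=3). clock=2
Op 9: insert a.com -> 10.0.0.2 (expiry=2+2=4). clock=2
Op 10: insert d.com -> 10.0.0.3 (expiry=2+2=4). clock=2
Op 11: insert c.com -> 10.0.0.1 (expiry=2+2=4). clock=2
Op 12: tick 1 -> clock=3. purged={b.com}
Op 13: insert c.com -> 10.0.0.3 (expiry=3+2=5). clock=3
Op 14: tick 1 -> clock=4. purged={a.com,d.com}
Op 15: tick 1 -> clock=5. purged={c.com}
Op 16: tick 1 -> clock=6.
Op 17: tick 1 -> clock=7.
Op 18: tick 1 -> clock=8.
Op 19: insert c.com -> 10.0.0.2 (expiry=8+2=10). clock=8
Op 20: insert c.com -> 10.0.0.3 (expiry=8+2=10). clock=8
Op 21: tick 1 -> clock=9.
Op 22: tick 1 -> clock=10. purged={c.com}
Op 23: tick 1 -> clock=11.
Op 24: tick 1 -> clock=12.
Op 25: insert d.com -> 10.0.0.3 (expiry=12+1=13). clock=12
Op 26: insert c.com -> 10.0.0.3 (expiry=12+1=13). clock=12
Op 27: tick 1 -> clock=13. purged={c.com,d.com}
Op 28: tick 1 -> clock=14.
Op 29: tick 1 -> clock=15.
lookup c.com: not in cache (expired or never inserted)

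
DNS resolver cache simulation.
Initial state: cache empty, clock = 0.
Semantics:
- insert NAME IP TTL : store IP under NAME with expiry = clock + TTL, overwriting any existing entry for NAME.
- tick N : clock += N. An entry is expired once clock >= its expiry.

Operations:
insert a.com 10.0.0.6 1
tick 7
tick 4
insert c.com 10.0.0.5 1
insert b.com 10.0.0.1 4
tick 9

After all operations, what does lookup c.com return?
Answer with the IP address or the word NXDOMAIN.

Op 1: insert a.com -> 10.0.0.6 (expiry=0+1=1). clock=0
Op 2: tick 7 -> clock=7. purged={a.com}
Op 3: tick 4 -> clock=11.
Op 4: insert c.com -> 10.0.0.5 (expiry=11+1=12). clock=11
Op 5: insert b.com -> 10.0.0.1 (expiry=11+4=15). clock=11
Op 6: tick 9 -> clock=20. purged={b.com,c.com}
lookup c.com: not in cache (expired or never inserted)

Answer: NXDOMAIN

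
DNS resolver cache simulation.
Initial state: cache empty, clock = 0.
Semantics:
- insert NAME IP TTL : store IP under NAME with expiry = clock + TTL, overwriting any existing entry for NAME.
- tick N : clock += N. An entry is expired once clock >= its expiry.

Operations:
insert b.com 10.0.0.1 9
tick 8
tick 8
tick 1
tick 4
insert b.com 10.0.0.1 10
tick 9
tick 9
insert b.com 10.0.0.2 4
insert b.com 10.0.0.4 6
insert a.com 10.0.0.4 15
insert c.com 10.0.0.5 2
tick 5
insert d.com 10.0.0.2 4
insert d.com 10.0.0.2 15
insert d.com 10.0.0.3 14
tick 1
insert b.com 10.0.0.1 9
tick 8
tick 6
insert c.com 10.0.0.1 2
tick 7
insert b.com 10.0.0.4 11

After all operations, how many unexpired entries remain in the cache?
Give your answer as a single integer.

Op 1: insert b.com -> 10.0.0.1 (expiry=0+9=9). clock=0
Op 2: tick 8 -> clock=8.
Op 3: tick 8 -> clock=16. purged={b.com}
Op 4: tick 1 -> clock=17.
Op 5: tick 4 -> clock=21.
Op 6: insert b.com -> 10.0.0.1 (expiry=21+10=31). clock=21
Op 7: tick 9 -> clock=30.
Op 8: tick 9 -> clock=39. purged={b.com}
Op 9: insert b.com -> 10.0.0.2 (expiry=39+4=43). clock=39
Op 10: insert b.com -> 10.0.0.4 (expiry=39+6=45). clock=39
Op 11: insert a.com -> 10.0.0.4 (expiry=39+15=54). clock=39
Op 12: insert c.com -> 10.0.0.5 (expiry=39+2=41). clock=39
Op 13: tick 5 -> clock=44. purged={c.com}
Op 14: insert d.com -> 10.0.0.2 (expiry=44+4=48). clock=44
Op 15: insert d.com -> 10.0.0.2 (expiry=44+15=59). clock=44
Op 16: insert d.com -> 10.0.0.3 (expiry=44+14=58). clock=44
Op 17: tick 1 -> clock=45. purged={b.com}
Op 18: insert b.com -> 10.0.0.1 (expiry=45+9=54). clock=45
Op 19: tick 8 -> clock=53.
Op 20: tick 6 -> clock=59. purged={a.com,b.com,d.com}
Op 21: insert c.com -> 10.0.0.1 (expiry=59+2=61). clock=59
Op 22: tick 7 -> clock=66. purged={c.com}
Op 23: insert b.com -> 10.0.0.4 (expiry=66+11=77). clock=66
Final cache (unexpired): {b.com} -> size=1

Answer: 1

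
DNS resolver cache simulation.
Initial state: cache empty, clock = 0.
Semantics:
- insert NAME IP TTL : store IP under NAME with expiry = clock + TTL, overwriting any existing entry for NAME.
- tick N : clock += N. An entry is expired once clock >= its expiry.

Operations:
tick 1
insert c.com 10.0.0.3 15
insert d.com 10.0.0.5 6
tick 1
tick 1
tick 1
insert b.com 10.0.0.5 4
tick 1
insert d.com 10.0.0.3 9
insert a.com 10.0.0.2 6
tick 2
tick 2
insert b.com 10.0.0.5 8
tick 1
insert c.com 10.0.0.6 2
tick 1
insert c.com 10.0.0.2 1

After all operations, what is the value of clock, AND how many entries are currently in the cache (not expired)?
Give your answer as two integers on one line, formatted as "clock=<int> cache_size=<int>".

Op 1: tick 1 -> clock=1.
Op 2: insert c.com -> 10.0.0.3 (expiry=1+15=16). clock=1
Op 3: insert d.com -> 10.0.0.5 (expiry=1+6=7). clock=1
Op 4: tick 1 -> clock=2.
Op 5: tick 1 -> clock=3.
Op 6: tick 1 -> clock=4.
Op 7: insert b.com -> 10.0.0.5 (expiry=4+4=8). clock=4
Op 8: tick 1 -> clock=5.
Op 9: insert d.com -> 10.0.0.3 (expiry=5+9=14). clock=5
Op 10: insert a.com -> 10.0.0.2 (expiry=5+6=11). clock=5
Op 11: tick 2 -> clock=7.
Op 12: tick 2 -> clock=9. purged={b.com}
Op 13: insert b.com -> 10.0.0.5 (expiry=9+8=17). clock=9
Op 14: tick 1 -> clock=10.
Op 15: insert c.com -> 10.0.0.6 (expiry=10+2=12). clock=10
Op 16: tick 1 -> clock=11. purged={a.com}
Op 17: insert c.com -> 10.0.0.2 (expiry=11+1=12). clock=11
Final clock = 11
Final cache (unexpired): {b.com,c.com,d.com} -> size=3

Answer: clock=11 cache_size=3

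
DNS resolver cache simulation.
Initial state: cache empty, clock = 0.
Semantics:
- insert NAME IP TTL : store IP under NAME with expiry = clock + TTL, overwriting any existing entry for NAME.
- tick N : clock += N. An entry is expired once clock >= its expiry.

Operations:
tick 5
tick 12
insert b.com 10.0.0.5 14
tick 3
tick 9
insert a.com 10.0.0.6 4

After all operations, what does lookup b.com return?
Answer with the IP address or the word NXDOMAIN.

Op 1: tick 5 -> clock=5.
Op 2: tick 12 -> clock=17.
Op 3: insert b.com -> 10.0.0.5 (expiry=17+14=31). clock=17
Op 4: tick 3 -> clock=20.
Op 5: tick 9 -> clock=29.
Op 6: insert a.com -> 10.0.0.6 (expiry=29+4=33). clock=29
lookup b.com: present, ip=10.0.0.5 expiry=31 > clock=29

Answer: 10.0.0.5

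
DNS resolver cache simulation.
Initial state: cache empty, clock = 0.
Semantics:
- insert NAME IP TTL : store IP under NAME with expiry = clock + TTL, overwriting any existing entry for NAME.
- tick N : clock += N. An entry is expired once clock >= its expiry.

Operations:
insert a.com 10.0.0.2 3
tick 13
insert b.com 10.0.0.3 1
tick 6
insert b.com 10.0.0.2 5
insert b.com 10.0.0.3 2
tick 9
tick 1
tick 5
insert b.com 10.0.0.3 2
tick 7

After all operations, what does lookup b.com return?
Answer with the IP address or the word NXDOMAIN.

Answer: NXDOMAIN

Derivation:
Op 1: insert a.com -> 10.0.0.2 (expiry=0+3=3). clock=0
Op 2: tick 13 -> clock=13. purged={a.com}
Op 3: insert b.com -> 10.0.0.3 (expiry=13+1=14). clock=13
Op 4: tick 6 -> clock=19. purged={b.com}
Op 5: insert b.com -> 10.0.0.2 (expiry=19+5=24). clock=19
Op 6: insert b.com -> 10.0.0.3 (expiry=19+2=21). clock=19
Op 7: tick 9 -> clock=28. purged={b.com}
Op 8: tick 1 -> clock=29.
Op 9: tick 5 -> clock=34.
Op 10: insert b.com -> 10.0.0.3 (expiry=34+2=36). clock=34
Op 11: tick 7 -> clock=41. purged={b.com}
lookup b.com: not in cache (expired or never inserted)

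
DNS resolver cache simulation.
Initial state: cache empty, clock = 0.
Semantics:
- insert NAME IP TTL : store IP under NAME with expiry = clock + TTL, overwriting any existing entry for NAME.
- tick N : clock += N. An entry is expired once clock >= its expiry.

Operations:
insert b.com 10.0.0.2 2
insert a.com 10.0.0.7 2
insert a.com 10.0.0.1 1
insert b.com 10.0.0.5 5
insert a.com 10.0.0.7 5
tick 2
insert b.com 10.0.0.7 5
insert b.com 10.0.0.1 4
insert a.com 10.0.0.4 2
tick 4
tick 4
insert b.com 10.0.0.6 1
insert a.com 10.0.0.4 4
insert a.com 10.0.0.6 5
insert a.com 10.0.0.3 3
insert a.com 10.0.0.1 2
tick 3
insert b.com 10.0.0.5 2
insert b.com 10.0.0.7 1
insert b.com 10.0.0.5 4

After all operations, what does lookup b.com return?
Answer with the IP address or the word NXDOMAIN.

Op 1: insert b.com -> 10.0.0.2 (expiry=0+2=2). clock=0
Op 2: insert a.com -> 10.0.0.7 (expiry=0+2=2). clock=0
Op 3: insert a.com -> 10.0.0.1 (expiry=0+1=1). clock=0
Op 4: insert b.com -> 10.0.0.5 (expiry=0+5=5). clock=0
Op 5: insert a.com -> 10.0.0.7 (expiry=0+5=5). clock=0
Op 6: tick 2 -> clock=2.
Op 7: insert b.com -> 10.0.0.7 (expiry=2+5=7). clock=2
Op 8: insert b.com -> 10.0.0.1 (expiry=2+4=6). clock=2
Op 9: insert a.com -> 10.0.0.4 (expiry=2+2=4). clock=2
Op 10: tick 4 -> clock=6. purged={a.com,b.com}
Op 11: tick 4 -> clock=10.
Op 12: insert b.com -> 10.0.0.6 (expiry=10+1=11). clock=10
Op 13: insert a.com -> 10.0.0.4 (expiry=10+4=14). clock=10
Op 14: insert a.com -> 10.0.0.6 (expiry=10+5=15). clock=10
Op 15: insert a.com -> 10.0.0.3 (expiry=10+3=13). clock=10
Op 16: insert a.com -> 10.0.0.1 (expiry=10+2=12). clock=10
Op 17: tick 3 -> clock=13. purged={a.com,b.com}
Op 18: insert b.com -> 10.0.0.5 (expiry=13+2=15). clock=13
Op 19: insert b.com -> 10.0.0.7 (expiry=13+1=14). clock=13
Op 20: insert b.com -> 10.0.0.5 (expiry=13+4=17). clock=13
lookup b.com: present, ip=10.0.0.5 expiry=17 > clock=13

Answer: 10.0.0.5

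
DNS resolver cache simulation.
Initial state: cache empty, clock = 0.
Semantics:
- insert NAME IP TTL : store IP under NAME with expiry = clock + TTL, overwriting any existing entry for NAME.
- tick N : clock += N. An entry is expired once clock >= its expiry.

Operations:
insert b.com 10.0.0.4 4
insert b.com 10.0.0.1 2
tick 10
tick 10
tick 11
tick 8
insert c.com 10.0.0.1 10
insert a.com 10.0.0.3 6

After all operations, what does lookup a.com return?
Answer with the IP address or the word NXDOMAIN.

Op 1: insert b.com -> 10.0.0.4 (expiry=0+4=4). clock=0
Op 2: insert b.com -> 10.0.0.1 (expiry=0+2=2). clock=0
Op 3: tick 10 -> clock=10. purged={b.com}
Op 4: tick 10 -> clock=20.
Op 5: tick 11 -> clock=31.
Op 6: tick 8 -> clock=39.
Op 7: insert c.com -> 10.0.0.1 (expiry=39+10=49). clock=39
Op 8: insert a.com -> 10.0.0.3 (expiry=39+6=45). clock=39
lookup a.com: present, ip=10.0.0.3 expiry=45 > clock=39

Answer: 10.0.0.3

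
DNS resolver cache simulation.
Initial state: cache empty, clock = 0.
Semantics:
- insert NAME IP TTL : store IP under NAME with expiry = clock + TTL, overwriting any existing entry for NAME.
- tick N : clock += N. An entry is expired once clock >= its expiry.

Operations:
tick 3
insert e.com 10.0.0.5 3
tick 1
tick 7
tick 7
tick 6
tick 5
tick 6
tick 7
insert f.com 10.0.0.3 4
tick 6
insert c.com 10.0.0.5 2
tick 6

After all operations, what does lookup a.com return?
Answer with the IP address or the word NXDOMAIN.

Answer: NXDOMAIN

Derivation:
Op 1: tick 3 -> clock=3.
Op 2: insert e.com -> 10.0.0.5 (expiry=3+3=6). clock=3
Op 3: tick 1 -> clock=4.
Op 4: tick 7 -> clock=11. purged={e.com}
Op 5: tick 7 -> clock=18.
Op 6: tick 6 -> clock=24.
Op 7: tick 5 -> clock=29.
Op 8: tick 6 -> clock=35.
Op 9: tick 7 -> clock=42.
Op 10: insert f.com -> 10.0.0.3 (expiry=42+4=46). clock=42
Op 11: tick 6 -> clock=48. purged={f.com}
Op 12: insert c.com -> 10.0.0.5 (expiry=48+2=50). clock=48
Op 13: tick 6 -> clock=54. purged={c.com}
lookup a.com: not in cache (expired or never inserted)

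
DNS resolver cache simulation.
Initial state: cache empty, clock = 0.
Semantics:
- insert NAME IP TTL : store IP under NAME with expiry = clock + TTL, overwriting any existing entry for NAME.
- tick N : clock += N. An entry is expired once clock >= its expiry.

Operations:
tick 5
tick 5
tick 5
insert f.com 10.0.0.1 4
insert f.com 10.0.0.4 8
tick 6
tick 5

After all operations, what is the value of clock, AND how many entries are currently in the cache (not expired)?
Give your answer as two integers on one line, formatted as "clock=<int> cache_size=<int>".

Answer: clock=26 cache_size=0

Derivation:
Op 1: tick 5 -> clock=5.
Op 2: tick 5 -> clock=10.
Op 3: tick 5 -> clock=15.
Op 4: insert f.com -> 10.0.0.1 (expiry=15+4=19). clock=15
Op 5: insert f.com -> 10.0.0.4 (expiry=15+8=23). clock=15
Op 6: tick 6 -> clock=21.
Op 7: tick 5 -> clock=26. purged={f.com}
Final clock = 26
Final cache (unexpired): {} -> size=0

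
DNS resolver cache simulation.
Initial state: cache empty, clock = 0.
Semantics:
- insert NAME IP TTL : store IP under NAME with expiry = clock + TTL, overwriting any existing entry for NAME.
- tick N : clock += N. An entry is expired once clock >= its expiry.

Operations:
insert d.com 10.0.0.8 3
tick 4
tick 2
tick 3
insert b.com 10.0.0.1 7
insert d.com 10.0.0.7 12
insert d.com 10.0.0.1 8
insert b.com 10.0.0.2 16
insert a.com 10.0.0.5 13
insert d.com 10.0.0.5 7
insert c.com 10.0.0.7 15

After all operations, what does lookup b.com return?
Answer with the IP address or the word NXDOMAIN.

Op 1: insert d.com -> 10.0.0.8 (expiry=0+3=3). clock=0
Op 2: tick 4 -> clock=4. purged={d.com}
Op 3: tick 2 -> clock=6.
Op 4: tick 3 -> clock=9.
Op 5: insert b.com -> 10.0.0.1 (expiry=9+7=16). clock=9
Op 6: insert d.com -> 10.0.0.7 (expiry=9+12=21). clock=9
Op 7: insert d.com -> 10.0.0.1 (expiry=9+8=17). clock=9
Op 8: insert b.com -> 10.0.0.2 (expiry=9+16=25). clock=9
Op 9: insert a.com -> 10.0.0.5 (expiry=9+13=22). clock=9
Op 10: insert d.com -> 10.0.0.5 (expiry=9+7=16). clock=9
Op 11: insert c.com -> 10.0.0.7 (expiry=9+15=24). clock=9
lookup b.com: present, ip=10.0.0.2 expiry=25 > clock=9

Answer: 10.0.0.2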